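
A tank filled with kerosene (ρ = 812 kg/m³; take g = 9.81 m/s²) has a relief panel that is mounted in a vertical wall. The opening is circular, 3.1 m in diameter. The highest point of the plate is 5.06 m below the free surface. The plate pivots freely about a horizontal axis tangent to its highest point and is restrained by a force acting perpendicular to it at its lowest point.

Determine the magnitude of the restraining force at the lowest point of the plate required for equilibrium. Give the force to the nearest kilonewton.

P ≈ 210 kN

γ = ρg = 812 × 9.81 / 1000 = 7.96572 kN/m³.
The centroid is at the centre, 1.55 m below the top of the plate, so the centroid depth is h_c = 5.06 + 1.55 = 6.61 m.
A = π(1.55)² = 7.54768 m².
Resultant F = γ·h_c·A = 7.96572 × 6.61 × 7.54768 = 397.411 kN.
I_c = πr⁴/4 = π × 1.55⁴/4 = 4.53332 m⁴.
Centre of pressure: y_p = y_c + I_c/(y_c·A) = 6.61 + 4.53332/(6.61 × 7.54768) = 6.61 + 0.090866 = 6.70087 m along the plane.
The resultant acts 1.55 + 0.090866 = 1.64087 m (along the plate) below the hinge at the top edge, so the moment about the hinge is M = F × 1.64087 = 397.411 × 1.64087 = 652.1 kN·m.
A normal force at the bottom, 3.1 m from the hinge, must supply this moment: P = 652.1/3.1 = 210.355 kN.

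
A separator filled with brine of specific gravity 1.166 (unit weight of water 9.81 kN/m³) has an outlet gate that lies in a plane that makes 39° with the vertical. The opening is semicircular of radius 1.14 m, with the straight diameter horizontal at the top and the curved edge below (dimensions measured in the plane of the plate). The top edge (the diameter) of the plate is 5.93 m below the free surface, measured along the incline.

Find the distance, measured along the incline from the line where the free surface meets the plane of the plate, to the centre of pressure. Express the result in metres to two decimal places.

y_p = 6.43 m

γ = 1.166 × 9.81 = 11.43846 kN/m³.
The plate makes 39° with the vertical, i.e. θ = 90° − 39° = 51° to the horizontal. Measuring y along the incline from the free-surface line, vertical depth h = y·sinθ with sinθ = 0.777146.
The centroid of a semicircle lies 4r/(3π) = 0.483831 m from the diameter, here below the top edge, so y_c = 5.93 + 0.483831 = 6.41383 m and h_c = 6.41383 × 0.777146 = 4.98448 m.
A = πr²/2 = π × 1.14²/2 = 2.04141 m².
Resultant F = γ·h_c·A = 11.43846 × 4.98448 × 2.04141 = 116.391 kN.
I_c = (π/8 − 8/(9π))·r⁴ = 0.109757 × 1.14⁴ = 0.185375 m⁴.
Centre of pressure: y_p = y_c + I_c/(y_c·A) = 6.41383 + 0.185375/(6.41383 × 2.04141) = 6.41383 + 0.0141581 = 6.42799 m along the plane.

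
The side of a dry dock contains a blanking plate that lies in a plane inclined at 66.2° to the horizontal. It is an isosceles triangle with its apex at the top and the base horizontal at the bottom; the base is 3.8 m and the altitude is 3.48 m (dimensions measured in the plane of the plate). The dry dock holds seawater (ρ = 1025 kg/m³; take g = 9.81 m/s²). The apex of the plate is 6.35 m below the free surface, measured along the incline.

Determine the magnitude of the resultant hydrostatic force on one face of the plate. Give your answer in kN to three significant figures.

F ≈ 527 kN

γ = ρg = 1025 × 9.81 / 1000 = 10.05525 kN/m³.
Let θ = 66.2° be the plate's angle to the horizontal; measure y along the incline from where the plane meets the free surface. Vertical depth h = y·sinθ with sinθ = 0.914960.
With the apex up, the centroid sits 2h/3 = 2 × 3.48/3 = 2.32 m below the apex, so y_c = 6.35 + 2.32 = 8.67 m and h_c = 8.67 × 0.914960 = 7.9327 m.
A = ½ × 3.8 × 3.48 = 6.612 m².
Resultant F = γ·h_c·A = 10.05525 × 7.9327 × 6.612 = 527.408 kN.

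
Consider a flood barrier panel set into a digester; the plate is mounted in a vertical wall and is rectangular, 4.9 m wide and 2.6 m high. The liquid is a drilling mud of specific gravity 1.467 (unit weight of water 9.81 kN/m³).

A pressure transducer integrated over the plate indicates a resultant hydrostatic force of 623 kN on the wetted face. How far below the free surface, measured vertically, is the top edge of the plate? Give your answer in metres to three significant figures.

d_top ≈ 2.10 m

γ = 1.467 × 9.81 = 14.39127 kN/m³.
A = 4.9 × 2.6 = 12.74 m².
From F = γ·h_c·A, the centroid depth is h_c = 623/(14.39127 × 12.74) = 3.39797 m.
The centroid lies 2.6/2 = 1.3 m below the top edge, so the top edge sits at h_top = 3.39797 − 1.3 = 2.09797 m below the surface.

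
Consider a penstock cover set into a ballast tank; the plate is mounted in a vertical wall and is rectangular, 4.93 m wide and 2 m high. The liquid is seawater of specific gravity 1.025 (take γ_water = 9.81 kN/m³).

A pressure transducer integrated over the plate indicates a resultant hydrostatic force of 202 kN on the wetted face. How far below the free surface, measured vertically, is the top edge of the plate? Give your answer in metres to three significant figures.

γ = 1.025 × 9.81 = 10.05525 kN/m³.
A = 4.93 × 2 = 9.86 m².
From F = γ·h_c·A, the centroid depth is h_c = 202/(10.05525 × 9.86) = 2.03742 m.
The centroid lies 2/2 = 1 m below the top edge, so the top edge sits at h_top = 2.03742 − 1 = 1.03742 m below the surface.

d_top ≈ 1.04 m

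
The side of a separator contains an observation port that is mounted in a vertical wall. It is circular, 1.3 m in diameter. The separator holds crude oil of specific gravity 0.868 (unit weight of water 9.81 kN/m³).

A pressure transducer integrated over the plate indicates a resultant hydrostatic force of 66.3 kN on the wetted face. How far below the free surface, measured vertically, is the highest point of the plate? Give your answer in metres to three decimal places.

γ = 0.868 × 9.81 = 8.51508 kN/m³.
A = π(0.65)² = 1.32732 m².
From F = γ·h_c·A, the centroid depth is h_c = 66.3/(8.51508 × 1.32732) = 5.8661 m.
The centroid is at the centre, 0.65 m below the top of the plate, so the highest point sits at h_top = 5.8661 − 0.65 = 5.2161 m below the surface.

d_top ≈ 5.216 m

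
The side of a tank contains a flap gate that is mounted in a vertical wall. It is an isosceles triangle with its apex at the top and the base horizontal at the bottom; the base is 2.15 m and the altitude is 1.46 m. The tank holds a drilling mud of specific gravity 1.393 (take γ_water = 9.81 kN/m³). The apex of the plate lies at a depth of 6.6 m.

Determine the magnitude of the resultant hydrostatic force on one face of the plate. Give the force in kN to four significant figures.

γ = 1.393 × 9.81 = 13.66533 kN/m³.
With the apex up, the centroid sits 2h/3 = 2 × 1.46/3 = 0.973333 m below the apex, so the centroid depth is h_c = 6.6 + 0.973333 = 7.57333 m.
A = ½ × 2.15 × 1.46 = 1.5695 m².
Resultant F = γ·h_c·A = 13.66533 × 7.57333 × 1.5695 = 162.431 kN.

F ≈ 162.4 kN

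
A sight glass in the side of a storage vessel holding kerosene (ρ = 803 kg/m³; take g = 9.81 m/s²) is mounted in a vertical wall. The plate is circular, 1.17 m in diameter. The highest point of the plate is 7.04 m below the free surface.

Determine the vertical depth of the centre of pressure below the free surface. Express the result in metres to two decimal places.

h_p = 7.64 m

γ = ρg = 803 × 9.81 / 1000 = 7.87743 kN/m³.
The centroid is at the centre, 0.585 m below the top of the plate, so the centroid depth is h_c = 7.04 + 0.585 = 7.625 m.
A = π(0.585)² = 1.07513 m².
Resultant F = γ·h_c·A = 7.87743 × 7.625 × 1.07513 = 64.5781 kN.
I_c = πr⁴/4 = π × 0.585⁴/4 = 0.0919842 m⁴.
Centre of pressure: y_p = y_c + I_c/(y_c·A) = 7.625 + 0.0919842/(7.625 × 1.07513) = 7.625 + 0.0112205 = 7.63622 m along the plane.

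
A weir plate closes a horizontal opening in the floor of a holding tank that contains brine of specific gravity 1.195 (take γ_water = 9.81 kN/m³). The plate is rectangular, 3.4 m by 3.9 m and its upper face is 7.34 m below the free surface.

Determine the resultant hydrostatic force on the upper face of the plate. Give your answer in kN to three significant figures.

F ≈ 1140 kN

γ = 1.195 × 9.81 = 11.72295 kN/m³.
The plate is horizontal, so pressure is uniform at p = γ·h = 11.72295 × 7.34 = 86.0465 kN/m².
A = 3.4 × 3.9 = 13.26 m².
F = p·A = 86.0465 × 13.26 = 1140.98 kN.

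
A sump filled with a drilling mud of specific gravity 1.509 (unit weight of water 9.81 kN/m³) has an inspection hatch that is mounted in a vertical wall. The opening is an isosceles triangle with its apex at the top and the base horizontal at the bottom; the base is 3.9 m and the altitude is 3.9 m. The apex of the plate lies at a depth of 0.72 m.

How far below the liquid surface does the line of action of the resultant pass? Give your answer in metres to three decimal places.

γ = 1.509 × 9.81 = 14.80329 kN/m³.
With the apex up, the centroid sits 2h/3 = 2 × 3.9/3 = 2.6 m below the apex, so the centroid depth is h_c = 0.72 + 2.6 = 3.32 m.
A = ½ × 3.9 × 3.9 = 7.605 m².
Resultant F = γ·h_c·A = 14.80329 × 3.32 × 7.605 = 373.762 kN.
I_c = b·h³/36 = 3.9 × 3.9³/36 = 6.42622 m⁴.
Centre of pressure: y_p = y_c + I_c/(y_c·A) = 3.32 + 6.42622/(3.32 × 7.605) = 3.32 + 0.254518 = 3.57452 m along the plane.

h_p = 3.575 m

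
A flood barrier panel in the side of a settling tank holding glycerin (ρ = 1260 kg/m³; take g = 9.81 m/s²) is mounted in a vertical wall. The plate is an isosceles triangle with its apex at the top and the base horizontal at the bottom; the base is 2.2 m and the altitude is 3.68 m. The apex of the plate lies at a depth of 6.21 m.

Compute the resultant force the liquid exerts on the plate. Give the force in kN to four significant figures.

F ≈ 433.5 kN

γ = ρg = 1260 × 9.81 / 1000 = 12.3606 kN/m³.
With the apex up, the centroid sits 2h/3 = 2 × 3.68/3 = 2.45333 m below the apex, so the centroid depth is h_c = 6.21 + 2.45333 = 8.66333 m.
A = ½ × 2.2 × 3.68 = 4.048 m².
Resultant F = γ·h_c·A = 12.3606 × 8.66333 × 4.048 = 433.476 kN.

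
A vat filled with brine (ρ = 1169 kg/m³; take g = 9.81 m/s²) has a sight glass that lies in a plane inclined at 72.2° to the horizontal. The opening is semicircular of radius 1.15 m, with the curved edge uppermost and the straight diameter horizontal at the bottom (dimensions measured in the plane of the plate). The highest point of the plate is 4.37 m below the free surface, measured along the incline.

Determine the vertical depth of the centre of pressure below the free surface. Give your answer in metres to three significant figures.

h_p = 4.81 m

γ = ρg = 1169 × 9.81 / 1000 = 11.46789 kN/m³.
Let θ = 72.2° be the plate's angle to the horizontal; measure y along the incline from where the plane meets the free surface. Vertical depth h = y·sinθ with sinθ = 0.952129.
The centroid lies 4r/(3π) = 0.488075 m above the diameter, so r − 4r/(3π) = 1.15 − 0.488075 = 0.661925 m below the topmost point, so y_c = 4.37 + 0.661925 = 5.03193 m and h_c = 5.03193 × 0.952129 = 4.79105 m.
A = πr²/2 = π × 1.15²/2 = 2.07738 m².
Resultant F = γ·h_c·A = 11.46789 × 4.79105 × 2.07738 = 114.138 kN.
I_c = (π/8 − 8/(9π))·r⁴ = 0.109757 × 1.15⁴ = 0.191966 m⁴.
Centre of pressure: y_p = y_c + I_c/(y_c·A) = 5.03193 + 0.191966/(5.03193 × 2.07738) = 5.03193 + 0.0183643 = 5.05029 m along the plane.
Vertically, h_p = y_p·sinθ = 5.05029 × 0.952129 = 4.80853 m.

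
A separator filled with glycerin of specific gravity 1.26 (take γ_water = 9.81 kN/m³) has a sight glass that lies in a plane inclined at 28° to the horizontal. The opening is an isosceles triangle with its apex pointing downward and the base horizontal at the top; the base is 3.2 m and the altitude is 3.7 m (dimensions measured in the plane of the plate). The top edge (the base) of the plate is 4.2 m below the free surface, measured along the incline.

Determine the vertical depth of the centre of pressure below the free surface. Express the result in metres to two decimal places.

γ = 1.26 × 9.81 = 12.3606 kN/m³.
Let θ = 28° be the plate's angle to the horizontal; measure y along the incline from where the plane meets the free surface. Vertical depth h = y·sinθ with sinθ = 0.469472.
With the apex down, the centroid sits h/3 = 3.7/3 = 1.23333 m below the base (the top edge), so y_c = 4.2 + 1.23333 = 5.43333 m and h_c = 5.43333 × 0.469472 = 2.5508 m.
A = ½ × 3.2 × 3.7 = 5.92 m².
Resultant F = γ·h_c·A = 12.3606 × 2.5508 × 5.92 = 186.654 kN.
I_c = b·h³/36 = 3.2 × 3.7³/36 = 4.50249 m⁴.
Centre of pressure: y_p = y_c + I_c/(y_c·A) = 5.43333 + 4.50249/(5.43333 × 5.92) = 5.43333 + 0.13998 = 5.57331 m along the plane.
Vertically, h_p = y_p·sinθ = 5.57331 × 0.469472 = 2.61651 m.

h_p = 2.62 m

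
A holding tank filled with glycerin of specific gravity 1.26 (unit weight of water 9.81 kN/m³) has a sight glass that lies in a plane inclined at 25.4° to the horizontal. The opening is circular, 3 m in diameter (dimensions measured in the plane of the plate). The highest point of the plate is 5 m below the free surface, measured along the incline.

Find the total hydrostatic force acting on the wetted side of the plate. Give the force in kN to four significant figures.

F ≈ 243.6 kN

γ = 1.26 × 9.81 = 12.3606 kN/m³.
Let θ = 25.4° be the plate's angle to the horizontal; measure y along the incline from where the plane meets the free surface. Vertical depth h = y·sinθ with sinθ = 0.428935.
The centroid is at the centre, 1.5 m below the top of the plate, so y_c = 5 + 1.5 = 6.5 m and h_c = 6.5 × 0.428935 = 2.78808 m.
A = π(1.5)² = 7.06858 m².
Resultant F = γ·h_c·A = 12.3606 × 2.78808 × 7.06858 = 243.6 kN.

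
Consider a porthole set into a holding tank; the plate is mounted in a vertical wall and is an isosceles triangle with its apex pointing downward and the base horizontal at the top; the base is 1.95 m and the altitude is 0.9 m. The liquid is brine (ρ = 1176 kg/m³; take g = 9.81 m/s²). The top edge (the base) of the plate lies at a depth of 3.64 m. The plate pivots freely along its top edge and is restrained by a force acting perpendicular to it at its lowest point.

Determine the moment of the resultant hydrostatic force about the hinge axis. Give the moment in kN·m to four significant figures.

γ = ρg = 1176 × 9.81 / 1000 = 11.53656 kN/m³.
With the apex down, the centroid sits h/3 = 0.9/3 = 0.3 m below the base (the top edge), so the centroid depth is h_c = 3.64 + 0.3 = 3.94 m.
A = ½ × 1.95 × 0.9 = 0.8775 m².
Resultant F = γ·h_c·A = 11.53656 × 3.94 × 0.8775 = 39.8859 kN.
I_c = b·h³/36 = 1.95 × 0.9³/36 = 0.0394875 m⁴.
Centre of pressure: y_p = y_c + I_c/(y_c·A) = 3.94 + 0.0394875/(3.94 × 0.8775) = 3.94 + 0.0114213 = 3.95142 m along the plane.
The resultant acts 0.3 + 0.0114213 = 0.311421 m (along the plate) below the hinge at the top edge, so the moment about the hinge is M = F × 0.311421 = 39.8859 × 0.311421 = 12.4213 kN·m.

M ≈ 12.42 kN·m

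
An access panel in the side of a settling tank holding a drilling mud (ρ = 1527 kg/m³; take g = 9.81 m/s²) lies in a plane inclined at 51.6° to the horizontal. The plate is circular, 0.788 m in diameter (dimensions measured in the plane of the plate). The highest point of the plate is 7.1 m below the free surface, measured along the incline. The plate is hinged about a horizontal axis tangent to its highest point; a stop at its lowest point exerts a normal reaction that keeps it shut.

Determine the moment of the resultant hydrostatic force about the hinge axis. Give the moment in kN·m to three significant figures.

M ≈ 17.1 kN·m

γ = ρg = 1527 × 9.81 / 1000 = 14.97987 kN/m³.
Let θ = 51.6° be the plate's angle to the horizontal; measure y along the incline from where the plane meets the free surface. Vertical depth h = y·sinθ with sinθ = 0.783693.
The centroid is at the centre, 0.394 m below the top of the plate, so y_c = 7.1 + 0.394 = 7.494 m and h_c = 7.494 × 0.783693 = 5.873 m.
A = π(0.394)² = 0.487688 m².
Resultant F = γ·h_c·A = 14.97987 × 5.873 × 0.487688 = 42.9052 kN.
I_c = πr⁴/4 = π × 0.394⁴/4 = 0.0189267 m⁴.
Centre of pressure: y_p = y_c + I_c/(y_c·A) = 7.494 + 0.0189267/(7.494 × 0.487688) = 7.494 + 0.00517868 = 7.49918 m along the plane.
The resultant acts 0.394 + 0.00517868 = 0.399179 m (along the plate) below the hinge at the top edge, so the moment about the hinge is M = F × 0.399179 = 42.9052 × 0.399179 = 17.1269 kN·m.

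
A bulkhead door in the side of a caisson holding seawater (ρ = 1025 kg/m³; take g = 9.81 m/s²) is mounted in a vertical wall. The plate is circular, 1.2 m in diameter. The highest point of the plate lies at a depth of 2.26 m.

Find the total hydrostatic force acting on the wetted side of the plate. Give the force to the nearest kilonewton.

γ = ρg = 1025 × 9.81 / 1000 = 10.05525 kN/m³.
The centroid is at the centre, 0.6 m below the top of the plate, so the centroid depth is h_c = 2.26 + 0.6 = 2.86 m.
A = π(0.6)² = 1.13097 m².
Resultant F = γ·h_c·A = 10.05525 × 2.86 × 1.13097 = 32.5245 kN.

F ≈ 33 kN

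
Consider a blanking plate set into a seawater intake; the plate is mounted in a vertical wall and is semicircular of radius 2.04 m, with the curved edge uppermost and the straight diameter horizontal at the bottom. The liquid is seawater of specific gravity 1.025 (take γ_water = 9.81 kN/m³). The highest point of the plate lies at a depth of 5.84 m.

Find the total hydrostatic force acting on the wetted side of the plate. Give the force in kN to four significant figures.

γ = 1.025 × 9.81 = 10.05525 kN/m³.
The centroid lies 4r/(3π) = 0.865803 m above the diameter, so r − 4r/(3π) = 2.04 − 0.865803 = 1.1742 m below the topmost point, so the centroid depth is h_c = 5.84 + 1.1742 = 7.0142 m.
A = πr²/2 = π × 2.04²/2 = 6.53703 m².
Resultant F = γ·h_c·A = 10.05525 × 7.0142 × 6.53703 = 461.054 kN.

F ≈ 461.1 kN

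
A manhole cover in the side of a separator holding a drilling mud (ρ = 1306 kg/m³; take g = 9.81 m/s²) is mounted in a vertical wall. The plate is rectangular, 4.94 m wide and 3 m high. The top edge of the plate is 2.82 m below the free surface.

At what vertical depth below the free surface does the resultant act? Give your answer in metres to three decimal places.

γ = ρg = 1306 × 9.81 / 1000 = 12.81186 kN/m³.
The centroid lies 3/2 = 1.5 m below the top edge, so the centroid depth is h_c = 2.82 + 1.5 = 4.32 m.
A = 4.94 × 3 = 14.82 m².
Resultant F = γ·h_c·A = 12.81186 × 4.32 × 14.82 = 820.246 kN.
I_c = b·h³/12 = 4.94 × 3³/12 = 11.115 m⁴.
Centre of pressure: y_p = y_c + I_c/(y_c·A) = 4.32 + 11.115/(4.32 × 14.82) = 4.32 + 0.173611 = 4.49361 m along the plane.

h_p = 4.494 m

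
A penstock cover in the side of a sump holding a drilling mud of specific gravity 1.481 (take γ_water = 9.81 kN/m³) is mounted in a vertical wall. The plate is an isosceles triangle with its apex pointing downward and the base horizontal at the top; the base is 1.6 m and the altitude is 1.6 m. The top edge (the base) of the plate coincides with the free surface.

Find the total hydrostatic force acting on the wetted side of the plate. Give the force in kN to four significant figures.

F ≈ 9.918 kN

γ = 1.481 × 9.81 = 14.52861 kN/m³.
With the apex down, the centroid sits h/3 = 1.6/3 = 0.533333 m below the base (the top edge), so the centroid depth is h_c = 0.533333 m.
A = ½ × 1.6 × 1.6 = 1.28 m².
Resultant F = γ·h_c·A = 14.52861 × 0.533333 × 1.28 = 9.91819 kN.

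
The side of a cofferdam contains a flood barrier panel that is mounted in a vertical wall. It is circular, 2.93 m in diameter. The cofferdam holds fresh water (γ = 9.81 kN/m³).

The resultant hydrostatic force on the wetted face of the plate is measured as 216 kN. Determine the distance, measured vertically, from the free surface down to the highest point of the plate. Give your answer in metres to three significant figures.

γ = 9.81 kN/m³.
A = π(1.465)² = 6.74256 m².
From F = γ·h_c·A, the centroid depth is h_c = 216/(9.81 × 6.74256) = 3.26558 m.
The centroid is at the centre, 1.465 m below the top of the plate, so the highest point sits at h_top = 3.26558 − 1.465 = 1.80058 m below the surface.

d_top ≈ 1.80 m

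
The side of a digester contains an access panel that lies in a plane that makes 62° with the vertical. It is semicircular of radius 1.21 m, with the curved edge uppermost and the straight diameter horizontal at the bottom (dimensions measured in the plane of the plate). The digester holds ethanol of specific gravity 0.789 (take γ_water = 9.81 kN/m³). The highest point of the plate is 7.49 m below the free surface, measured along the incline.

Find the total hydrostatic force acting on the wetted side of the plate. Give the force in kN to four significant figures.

F ≈ 68.41 kN

γ = 0.789 × 9.81 = 7.74009 kN/m³.
The plate makes 62° with the vertical, i.e. θ = 90° − 62° = 28° to the horizontal. Measuring y along the incline from the free-surface line, vertical depth h = y·sinθ with sinθ = 0.469472.
The centroid lies 4r/(3π) = 0.51354 m above the diameter, so r − 4r/(3π) = 1.21 − 0.51354 = 0.69646 m below the topmost point, so y_c = 7.49 + 0.69646 = 8.18646 m and h_c = 8.18646 × 0.469472 = 3.84331 m.
A = πr²/2 = π × 1.21²/2 = 2.2998 m².
Resultant F = γ·h_c·A = 7.74009 × 3.84331 × 2.2998 = 68.4135 kN.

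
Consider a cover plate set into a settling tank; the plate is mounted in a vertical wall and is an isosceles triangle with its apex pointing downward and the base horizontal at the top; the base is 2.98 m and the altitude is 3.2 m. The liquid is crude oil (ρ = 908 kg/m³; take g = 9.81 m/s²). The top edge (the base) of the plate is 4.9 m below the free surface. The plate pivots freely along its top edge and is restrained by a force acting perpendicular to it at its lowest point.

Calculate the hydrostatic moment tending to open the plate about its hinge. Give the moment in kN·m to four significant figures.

M ≈ 294.5 kN·m

γ = ρg = 908 × 9.81 / 1000 = 8.90748 kN/m³.
With the apex down, the centroid sits h/3 = 3.2/3 = 1.06667 m below the base (the top edge), so the centroid depth is h_c = 4.9 + 1.06667 = 5.96667 m.
A = ½ × 2.98 × 3.2 = 4.768 m².
Resultant F = γ·h_c·A = 8.90748 × 5.96667 × 4.768 = 253.41 kN.
I_c = b·h³/36 = 2.98 × 3.2³/36 = 2.71246 m⁴.
Centre of pressure: y_p = y_c + I_c/(y_c·A) = 5.96667 + 2.71246/(5.96667 × 4.768) = 5.96667 + 0.0953444 = 6.06201 m along the plane.
The resultant acts 1.06667 + 0.0953444 = 1.16201 m (along the plate) below the hinge at the top edge, so the moment about the hinge is M = F × 1.16201 = 253.41 × 1.16201 = 294.465 kN·m.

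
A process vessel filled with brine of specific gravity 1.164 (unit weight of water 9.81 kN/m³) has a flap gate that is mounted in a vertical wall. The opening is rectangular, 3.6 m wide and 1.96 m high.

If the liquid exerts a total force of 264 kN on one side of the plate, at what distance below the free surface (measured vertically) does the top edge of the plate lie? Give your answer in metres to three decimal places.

d_top ≈ 2.297 m

γ = 1.164 × 9.81 = 11.41884 kN/m³.
A = 3.6 × 1.96 = 7.056 m².
From F = γ·h_c·A, the centroid depth is h_c = 264/(11.41884 × 7.056) = 3.2766 m.
The centroid lies 1.96/2 = 0.98 m below the top edge, so the top edge sits at h_top = 3.2766 − 0.98 = 2.2966 m below the surface.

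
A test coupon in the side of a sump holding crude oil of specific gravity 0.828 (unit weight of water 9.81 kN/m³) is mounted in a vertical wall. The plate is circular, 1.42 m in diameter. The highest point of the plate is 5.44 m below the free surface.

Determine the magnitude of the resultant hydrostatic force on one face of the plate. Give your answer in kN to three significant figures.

F ≈ 79.1 kN

γ = 0.828 × 9.81 = 8.12268 kN/m³.
The centroid is at the centre, 0.71 m below the top of the plate, so the centroid depth is h_c = 5.44 + 0.71 = 6.15 m.
A = π(0.71)² = 1.58368 m².
Resultant F = γ·h_c·A = 8.12268 × 6.15 × 1.58368 = 79.1119 kN.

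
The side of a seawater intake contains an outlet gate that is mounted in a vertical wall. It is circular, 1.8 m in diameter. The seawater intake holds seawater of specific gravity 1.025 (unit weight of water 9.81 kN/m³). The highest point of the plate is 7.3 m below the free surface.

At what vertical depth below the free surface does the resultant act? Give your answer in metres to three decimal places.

γ = 1.025 × 9.81 = 10.05525 kN/m³.
The centroid is at the centre, 0.9 m below the top of the plate, so the centroid depth is h_c = 7.3 + 0.9 = 8.2 m.
A = π(0.9)² = 2.54469 m².
Resultant F = γ·h_c·A = 10.05525 × 8.2 × 2.54469 = 209.817 kN.
I_c = πr⁴/4 = π × 0.9⁴/4 = 0.5153 m⁴.
Centre of pressure: y_p = y_c + I_c/(y_c·A) = 8.2 + 0.5153/(8.2 × 2.54469) = 8.2 + 0.0246951 = 8.2247 m along the plane.

h_p = 8.225 m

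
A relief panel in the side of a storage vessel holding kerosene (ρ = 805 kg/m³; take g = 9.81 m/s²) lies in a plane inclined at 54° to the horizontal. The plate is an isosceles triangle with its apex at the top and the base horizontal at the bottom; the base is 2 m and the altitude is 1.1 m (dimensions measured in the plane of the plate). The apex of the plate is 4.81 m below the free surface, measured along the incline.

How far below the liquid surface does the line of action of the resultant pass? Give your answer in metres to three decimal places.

h_p = 4.494 m

γ = ρg = 805 × 9.81 / 1000 = 7.89705 kN/m³.
Let θ = 54° be the plate's angle to the horizontal; measure y along the incline from where the plane meets the free surface. Vertical depth h = y·sinθ with sinθ = 0.809017.
With the apex up, the centroid sits 2h/3 = 2 × 1.1/3 = 0.733333 m below the apex, so y_c = 4.81 + 0.733333 = 5.54333 m and h_c = 5.54333 × 0.809017 = 4.48465 m.
A = ½ × 2 × 1.1 = 1.1 m².
Resultant F = γ·h_c·A = 7.89705 × 4.48465 × 1.1 = 38.9571 kN.
I_c = b·h³/36 = 2 × 1.1³/36 = 0.0739444 m⁴.
Centre of pressure: y_p = y_c + I_c/(y_c·A) = 5.54333 + 0.0739444/(5.54333 × 1.1) = 5.54333 + 0.0121267 = 5.55546 m along the plane.
Vertically, h_p = y_p·sinθ = 5.55546 × 0.809017 = 4.49446 m.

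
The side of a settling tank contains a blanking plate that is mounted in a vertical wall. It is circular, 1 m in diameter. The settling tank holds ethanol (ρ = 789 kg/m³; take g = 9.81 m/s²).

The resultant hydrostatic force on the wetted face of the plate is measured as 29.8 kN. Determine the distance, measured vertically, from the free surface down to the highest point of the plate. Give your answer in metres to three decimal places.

γ = ρg = 789 × 9.81 / 1000 = 7.74009 kN/m³.
A = π(0.5)² = 0.785398 m².
From F = γ·h_c·A, the centroid depth is h_c = 29.8/(7.74009 × 0.785398) = 4.90208 m.
The centroid is at the centre, 0.5 m below the top of the plate, so the highest point sits at h_top = 4.90208 − 0.5 = 4.40208 m below the surface.

d_top ≈ 4.402 m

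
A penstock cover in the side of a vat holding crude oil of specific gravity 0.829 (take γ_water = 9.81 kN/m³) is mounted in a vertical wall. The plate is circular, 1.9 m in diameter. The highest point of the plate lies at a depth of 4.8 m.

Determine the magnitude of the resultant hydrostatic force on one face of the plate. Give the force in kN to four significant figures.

γ = 0.829 × 9.81 = 8.13249 kN/m³.
The centroid is at the centre, 0.95 m below the top of the plate, so the centroid depth is h_c = 4.8 + 0.95 = 5.75 m.
A = π(0.95)² = 2.83529 m².
Resultant F = γ·h_c·A = 8.13249 × 5.75 × 2.83529 = 132.583 kN.

F ≈ 132.6 kN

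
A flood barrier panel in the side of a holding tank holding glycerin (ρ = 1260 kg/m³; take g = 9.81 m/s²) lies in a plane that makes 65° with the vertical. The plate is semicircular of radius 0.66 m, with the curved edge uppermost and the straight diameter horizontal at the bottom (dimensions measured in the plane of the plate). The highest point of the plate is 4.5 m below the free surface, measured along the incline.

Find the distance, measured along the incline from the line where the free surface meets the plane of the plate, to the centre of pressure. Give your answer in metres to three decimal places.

γ = ρg = 1260 × 9.81 / 1000 = 12.3606 kN/m³.
The plate makes 65° with the vertical, i.e. θ = 90° − 65° = 25° to the horizontal. Measuring y along the incline from the free-surface line, vertical depth h = y·sinθ with sinθ = 0.422618.
The centroid lies 4r/(3π) = 0.280113 m above the diameter, so r − 4r/(3π) = 0.66 − 0.280113 = 0.379887 m below the topmost point, so y_c = 4.5 + 0.379887 = 4.87989 m and h_c = 4.87989 × 0.422618 = 2.06233 m.
A = πr²/2 = π × 0.66²/2 = 0.684239 m².
Resultant F = γ·h_c·A = 12.3606 × 2.06233 × 0.684239 = 17.4424 kN.
I_c = (π/8 − 8/(9π))·r⁴ = 0.109757 × 0.66⁴ = 0.0208261 m⁴.
Centre of pressure: y_p = y_c + I_c/(y_c·A) = 4.87989 + 0.0208261/(4.87989 × 0.684239) = 4.87989 + 0.00623721 = 4.88613 m along the plane.

y_p = 4.886 m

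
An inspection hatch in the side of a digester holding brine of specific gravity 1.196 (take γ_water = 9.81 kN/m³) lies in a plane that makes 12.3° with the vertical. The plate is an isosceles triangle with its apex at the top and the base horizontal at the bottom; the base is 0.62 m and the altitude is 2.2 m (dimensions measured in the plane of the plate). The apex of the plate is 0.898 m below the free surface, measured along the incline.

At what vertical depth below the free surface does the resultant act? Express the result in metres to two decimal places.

γ = 1.196 × 9.81 = 11.73276 kN/m³.
The plate makes 12.3° with the vertical, i.e. θ = 90° − 12.3° = 77.7° to the horizontal. Measuring y along the incline from the free-surface line, vertical depth h = y·sinθ with sinθ = 0.977046.
With the apex up, the centroid sits 2h/3 = 2 × 2.2/3 = 1.46667 m below the apex, so y_c = 0.898 + 1.46667 = 2.36467 m and h_c = 2.36467 × 0.977046 = 2.31039 m.
A = ½ × 0.62 × 2.2 = 0.682 m².
Resultant F = γ·h_c·A = 11.73276 × 2.31039 × 0.682 = 18.4871 kN.
I_c = b·h³/36 = 0.62 × 2.2³/36 = 0.183382 m⁴.
Centre of pressure: y_p = y_c + I_c/(y_c·A) = 2.36467 + 0.183382/(2.36467 × 0.682) = 2.36467 + 0.113711 = 2.47838 m along the plane.
Vertically, h_p = y_p·sinθ = 2.47838 × 0.977046 = 2.42149 m.

h_p = 2.42 m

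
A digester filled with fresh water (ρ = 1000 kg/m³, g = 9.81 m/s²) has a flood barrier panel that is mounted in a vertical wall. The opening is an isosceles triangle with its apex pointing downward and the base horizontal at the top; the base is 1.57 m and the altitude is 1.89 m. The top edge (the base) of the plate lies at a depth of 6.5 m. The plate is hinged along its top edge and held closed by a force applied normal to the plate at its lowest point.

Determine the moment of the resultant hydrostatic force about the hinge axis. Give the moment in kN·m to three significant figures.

γ = ρg = 1000 × 9.81 = 9810 N/m³ = 9.81 kN/m³.
With the apex down, the centroid sits h/3 = 1.89/3 = 0.63 m below the base (the top edge), so the centroid depth is h_c = 6.5 + 0.63 = 7.13 m.
A = ½ × 1.57 × 1.89 = 1.48365 m².
Resultant F = γ·h_c·A = 9.81 × 7.13 × 1.48365 = 103.774 kN.
I_c = b·h³/36 = 1.57 × 1.89³/36 = 0.29443 m⁴.
Centre of pressure: y_p = y_c + I_c/(y_c·A) = 7.13 + 0.29443/(7.13 × 1.48365) = 7.13 + 0.0278331 = 7.15783 m along the plane.
The resultant acts 0.63 + 0.0278331 = 0.657833 m (along the plate) below the hinge at the top edge, so the moment about the hinge is M = F × 0.657833 = 103.774 × 0.657833 = 68.266 kN·m.

M ≈ 68.3 kN·m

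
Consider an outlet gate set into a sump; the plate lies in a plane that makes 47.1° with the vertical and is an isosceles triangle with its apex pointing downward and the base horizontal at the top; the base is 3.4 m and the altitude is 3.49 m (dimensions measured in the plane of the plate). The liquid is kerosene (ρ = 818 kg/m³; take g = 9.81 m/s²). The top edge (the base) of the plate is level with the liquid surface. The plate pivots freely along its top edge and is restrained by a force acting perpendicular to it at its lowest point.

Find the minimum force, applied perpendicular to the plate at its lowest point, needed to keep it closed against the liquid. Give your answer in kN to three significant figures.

γ = ρg = 818 × 9.81 / 1000 = 8.02458 kN/m³.
The plate makes 47.1° with the vertical, i.e. θ = 90° − 47.1° = 42.9° to the horizontal. Measuring y along the incline from the free-surface line, vertical depth h = y·sinθ with sinθ = 0.680721.
With the apex down, the centroid sits h/3 = 3.49/3 = 1.16333 m below the base (the top edge), so y_c = 1.16333 m and h_c = 1.16333 × 0.680721 = 0.791903 m.
A = ½ × 3.4 × 3.49 = 5.933 m².
Resultant F = γ·h_c·A = 8.02458 × 0.791903 × 5.933 = 37.7024 kN.
I_c = b·h³/36 = 3.4 × 3.49³/36 = 4.0147 m⁴.
Centre of pressure: y_p = y_c + I_c/(y_c·A) = 1.16333 + 4.0147/(1.16333 × 5.933) = 1.16333 + 0.581669 = 1.745 m along the plane.
The resultant acts 1.16333 + 0.581669 = 1.745 m (along the plate) below the hinge at the top edge, so the moment about the hinge is M = F × 1.745 = 37.7024 × 1.745 = 65.7907 kN·m.
A normal force at the bottom, 3.49 m from the hinge, must supply this moment: P = 65.7907/3.49 = 18.8512 kN.

P ≈ 18.9 kN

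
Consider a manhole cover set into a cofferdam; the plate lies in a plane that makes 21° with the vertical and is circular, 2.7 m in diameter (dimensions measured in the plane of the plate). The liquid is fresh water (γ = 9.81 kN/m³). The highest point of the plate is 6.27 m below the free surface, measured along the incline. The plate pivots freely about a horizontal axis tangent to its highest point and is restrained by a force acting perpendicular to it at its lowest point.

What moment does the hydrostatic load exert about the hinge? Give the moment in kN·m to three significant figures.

γ = 9.81 kN/m³.
The plate makes 21° with the vertical, i.e. θ = 90° − 21° = 69° to the horizontal. Measuring y along the incline from the free-surface line, vertical depth h = y·sinθ with sinθ = 0.933580.
The centroid is at the centre, 1.35 m below the top of the plate, so y_c = 6.27 + 1.35 = 7.62 m and h_c = 7.62 × 0.933580 = 7.11388 m.
A = π(1.35)² = 5.72555 m².
Resultant F = γ·h_c·A = 9.81 × 7.11388 × 5.72555 = 399.57 kN.
I_c = πr⁴/4 = π × 1.35⁴/4 = 2.6087 m⁴.
Centre of pressure: y_p = y_c + I_c/(y_c·A) = 7.62 + 2.6087/(7.62 × 5.72555) = 7.62 + 0.0597932 = 7.67979 m along the plane.
The resultant acts 1.35 + 0.0597932 = 1.40979 m (along the plate) below the hinge at the top edge, so the moment about the hinge is M = F × 1.40979 = 399.57 × 1.40979 = 563.31 kN·m.

M ≈ 563 kN·m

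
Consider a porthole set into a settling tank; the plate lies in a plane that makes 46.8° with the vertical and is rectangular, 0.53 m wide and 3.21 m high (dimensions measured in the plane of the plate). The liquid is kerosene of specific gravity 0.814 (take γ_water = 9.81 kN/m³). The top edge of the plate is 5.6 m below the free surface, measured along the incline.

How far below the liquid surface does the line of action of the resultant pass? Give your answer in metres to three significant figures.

h_p = 5.01 m

γ = 0.814 × 9.81 = 7.98534 kN/m³.
The plate makes 46.8° with the vertical, i.e. θ = 90° − 46.8° = 43.2° to the horizontal. Measuring y along the incline from the free-surface line, vertical depth h = y·sinθ with sinθ = 0.684547.
The centroid lies 3.21/2 = 1.605 m below the top edge, so y_c = 5.6 + 1.605 = 7.205 m and h_c = 7.205 × 0.684547 = 4.93216 m.
A = 0.53 × 3.21 = 1.7013 m².
Resultant F = γ·h_c·A = 7.98534 × 4.93216 × 1.7013 = 67.0057 kN.
I_c = b·h³/12 = 0.53 × 3.21³/12 = 1.46086 m⁴.
Centre of pressure: y_p = y_c + I_c/(y_c·A) = 7.205 + 1.46086/(7.205 × 1.7013) = 7.205 + 0.119177 = 7.32418 m along the plane.
Vertically, h_p = y_p·sinθ = 7.32418 × 0.684547 = 5.01375 m.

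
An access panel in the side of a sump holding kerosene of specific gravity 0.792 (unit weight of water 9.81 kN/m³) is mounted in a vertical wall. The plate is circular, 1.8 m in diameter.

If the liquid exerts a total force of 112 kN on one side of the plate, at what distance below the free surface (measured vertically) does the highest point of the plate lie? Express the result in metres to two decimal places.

d_top ≈ 4.76 m

γ = 0.792 × 9.81 = 7.76952 kN/m³.
A = π(0.9)² = 2.54469 m².
From F = γ·h_c·A, the centroid depth is h_c = 112/(7.76952 × 2.54469) = 5.66486 m.
The centroid is at the centre, 0.9 m below the top of the plate, so the highest point sits at h_top = 5.66486 − 0.9 = 4.76486 m below the surface.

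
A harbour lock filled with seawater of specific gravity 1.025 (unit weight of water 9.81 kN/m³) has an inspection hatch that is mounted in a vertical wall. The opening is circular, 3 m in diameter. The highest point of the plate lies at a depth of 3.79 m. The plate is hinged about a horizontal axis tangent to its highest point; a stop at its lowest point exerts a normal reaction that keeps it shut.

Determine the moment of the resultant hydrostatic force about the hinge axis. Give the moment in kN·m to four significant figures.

γ = 1.025 × 9.81 = 10.05525 kN/m³.
The centroid is at the centre, 1.5 m below the top of the plate, so the centroid depth is h_c = 3.79 + 1.5 = 5.29 m.
A = π(1.5)² = 7.06858 m².
Resultant F = γ·h_c·A = 10.05525 × 5.29 × 7.06858 = 375.994 kN.
I_c = πr⁴/4 = π × 1.5⁴/4 = 3.97608 m⁴.
Centre of pressure: y_p = y_c + I_c/(y_c·A) = 5.29 + 3.97608/(5.29 × 7.06858) = 5.29 + 0.106333 = 5.39633 m along the plane.
The resultant acts 1.5 + 0.106333 = 1.60633 m (along the plate) below the hinge at the top edge, so the moment about the hinge is M = F × 1.60633 = 375.994 × 1.60633 = 603.97 kN·m.

M ≈ 604.0 kN·m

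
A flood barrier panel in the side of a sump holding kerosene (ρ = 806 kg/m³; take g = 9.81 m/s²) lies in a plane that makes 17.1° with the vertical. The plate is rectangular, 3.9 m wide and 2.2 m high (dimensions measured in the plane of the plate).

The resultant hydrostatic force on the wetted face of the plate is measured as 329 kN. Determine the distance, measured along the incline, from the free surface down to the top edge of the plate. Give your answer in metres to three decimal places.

γ = ρg = 806 × 9.81 / 1000 = 7.90686 kN/m³.
A = 3.9 × 2.2 = 8.58 m².
From F = γ·h_c·A, the centroid depth is h_c = 329/(7.90686 × 8.58) = 4.84958 m.
The plate makes 17.1° with the vertical, i.e. θ = 90° − 17.1° = 72.9° to the horizontal. Measuring y along the incline from the free-surface line, vertical depth h = y·sinθ with sinθ = 0.955793.
Along the incline, y_c = h_c/sinθ = 4.84958/0.955793 = 5.07388 m.
The centroid lies 2.2/2 = 1.1 m below the top edge, so the top edge sits at y_top = 5.07388 − 1.1 = 3.97388 m along the incline.

y_top ≈ 3.974 m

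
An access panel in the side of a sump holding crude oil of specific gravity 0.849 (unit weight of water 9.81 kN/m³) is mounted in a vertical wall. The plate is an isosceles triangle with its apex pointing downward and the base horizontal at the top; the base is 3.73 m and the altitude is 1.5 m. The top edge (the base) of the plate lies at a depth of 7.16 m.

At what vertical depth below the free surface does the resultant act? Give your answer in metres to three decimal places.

h_p = 7.676 m

γ = 0.849 × 9.81 = 8.32869 kN/m³.
With the apex down, the centroid sits h/3 = 1.5/3 = 0.5 m below the base (the top edge), so the centroid depth is h_c = 7.16 + 0.5 = 7.66 m.
A = ½ × 3.73 × 1.5 = 2.7975 m².
Resultant F = γ·h_c·A = 8.32869 × 7.66 × 2.7975 = 178.474 kN.
I_c = b·h³/36 = 3.73 × 1.5³/36 = 0.349687 m⁴.
Centre of pressure: y_p = y_c + I_c/(y_c·A) = 7.66 + 0.349687/(7.66 × 2.7975) = 7.66 + 0.0163185 = 7.67632 m along the plane.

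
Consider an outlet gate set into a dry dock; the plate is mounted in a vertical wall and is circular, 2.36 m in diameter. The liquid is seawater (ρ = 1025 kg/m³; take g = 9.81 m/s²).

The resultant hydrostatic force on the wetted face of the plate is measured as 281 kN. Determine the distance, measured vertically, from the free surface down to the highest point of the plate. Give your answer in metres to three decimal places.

γ = ρg = 1025 × 9.81 / 1000 = 10.05525 kN/m³.
A = π(1.18)² = 4.37435 m².
From F = γ·h_c·A, the centroid depth is h_c = 281/(10.05525 × 4.37435) = 6.38851 m.
The centroid is at the centre, 1.18 m below the top of the plate, so the highest point sits at h_top = 6.38851 − 1.18 = 5.20851 m below the surface.

d_top ≈ 5.209 m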